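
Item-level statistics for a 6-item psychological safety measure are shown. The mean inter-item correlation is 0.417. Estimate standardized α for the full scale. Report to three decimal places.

Standardized α = k·r̄ / (1 + (k−1)·r̄) = 6 × 0.417 / (1 + 5 × 0.417)
  = 2.5020 / 3.0850 = 0.811

α = 0.811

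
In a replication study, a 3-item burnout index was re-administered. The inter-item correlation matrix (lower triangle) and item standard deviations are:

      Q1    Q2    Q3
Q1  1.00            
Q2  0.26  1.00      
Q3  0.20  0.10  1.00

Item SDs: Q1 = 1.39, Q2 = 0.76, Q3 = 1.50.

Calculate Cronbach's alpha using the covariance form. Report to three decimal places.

Σσ²ᵢ = 1.39² + 0.76² + 1.50² = 4.7597
Covariances σ_ij = r_ij · s_i · s_j:
  σ(Q1,Q2) = 0.26 × 1.39 × 0.76 = 0.2747
  σ(Q1,Q3) = 0.20 × 1.39 × 1.50 = 0.4170
  σ(Q2,Q3) = 0.10 × 0.76 × 1.50 = 0.1140
σ²_T = Σσ²ᵢ + 2·Σσ_ij = 4.7597 + 2 × 0.8057 = 6.3711
α = (3/2)·(1 − 4.7597/6.3711) = 0.379

α = 0.379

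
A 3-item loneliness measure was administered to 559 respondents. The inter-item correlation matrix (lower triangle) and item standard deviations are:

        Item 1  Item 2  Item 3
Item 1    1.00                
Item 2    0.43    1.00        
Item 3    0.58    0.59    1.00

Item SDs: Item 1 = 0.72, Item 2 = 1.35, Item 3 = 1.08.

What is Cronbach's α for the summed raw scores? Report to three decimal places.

Cronbach's α = 0.745

Σσ²ᵢ = 0.72² + 1.35² + 1.08² = 3.5073
Covariances σ_ij = r_ij · s_i · s_j:
  σ(Item 1,Item 2) = 0.43 × 0.72 × 1.35 = 0.4180
  σ(Item 1,Item 3) = 0.58 × 0.72 × 1.08 = 0.4510
  σ(Item 2,Item 3) = 0.59 × 1.35 × 1.08 = 0.8602
σ²_T = Σσ²ᵢ + 2·Σσ_ij = 3.5073 + 2 × 1.7292 = 6.9657
α = (3/2)·(1 − 3.5073/6.9657) = 0.745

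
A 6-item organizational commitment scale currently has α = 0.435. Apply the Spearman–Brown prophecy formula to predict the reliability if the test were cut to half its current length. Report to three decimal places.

predicted reliability = 0.278

Length factor m = 1/2
α' = m·α / (1 − (1−m)·α)
   = 1/2 × 0.435 / (1 − (1 − 1/2) × 0.435)
   = 0.2175 / 0.7825 = 0.278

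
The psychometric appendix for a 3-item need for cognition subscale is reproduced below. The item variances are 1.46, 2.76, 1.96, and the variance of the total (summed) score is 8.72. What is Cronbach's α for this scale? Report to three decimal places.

α = 0.437

Σσ²ᵢ = 1.46 + 2.76 + 1.96 = 6.18
α = (k/(k−1))·(1 − Σσ²ᵢ/Var(T)) = (3/2)·(1 − 6.18/8.72) = 0.437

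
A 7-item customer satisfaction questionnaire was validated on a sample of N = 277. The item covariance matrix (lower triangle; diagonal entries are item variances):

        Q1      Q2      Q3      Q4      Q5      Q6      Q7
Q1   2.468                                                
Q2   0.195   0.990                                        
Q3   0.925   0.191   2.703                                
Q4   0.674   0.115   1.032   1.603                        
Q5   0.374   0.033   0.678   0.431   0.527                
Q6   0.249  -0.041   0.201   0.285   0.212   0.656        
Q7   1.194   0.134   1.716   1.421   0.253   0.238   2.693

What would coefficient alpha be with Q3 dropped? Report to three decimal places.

Remaining items: Q1, Q2, Q4, Q5, Q6, Q7 (k = 6).
Σσᵢ² = 2.468 + 0.990 + 1.603 + 0.527 + 0.656 + 2.693 = 8.937
Var(T) = 8.937 + 2 × 5.767 = 20.471
α (item deleted) = (6/5)·(1 − 8.937/20.471) = 0.676

α = 0.676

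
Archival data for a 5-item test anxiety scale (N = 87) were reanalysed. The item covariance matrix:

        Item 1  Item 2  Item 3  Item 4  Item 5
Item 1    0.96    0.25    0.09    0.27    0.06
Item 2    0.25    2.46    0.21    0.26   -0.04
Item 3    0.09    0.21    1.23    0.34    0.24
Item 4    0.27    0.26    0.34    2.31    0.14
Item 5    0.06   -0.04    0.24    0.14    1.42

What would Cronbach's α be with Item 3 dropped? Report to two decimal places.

α = 0.28

Remaining items: Item 1, Item 2, Item 4, Item 5 (k = 4).
Σσ²ᵢ = 0.96 + 2.46 + 2.31 + 1.42 = 7.15
σ²_T = 7.15 + 2 × 0.94 = 9.03
α (item deleted) = (4/3)·(1 − 7.15/9.03) = 0.28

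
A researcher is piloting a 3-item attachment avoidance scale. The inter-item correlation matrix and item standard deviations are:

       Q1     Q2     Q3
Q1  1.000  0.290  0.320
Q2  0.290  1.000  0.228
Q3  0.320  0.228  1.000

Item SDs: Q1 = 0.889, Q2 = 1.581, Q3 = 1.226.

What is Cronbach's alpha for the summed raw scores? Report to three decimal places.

Cronbach's alpha = 0.500

Σσ²ᵢ = 0.889² + 1.581² + 1.226² = 4.7930
Covariances σ_ij = r_ij · s_i · s_j:
  σ(Q1,Q2) = 0.290 × 0.889 × 1.581 = 0.4076
  σ(Q1,Q3) = 0.320 × 0.889 × 1.226 = 0.3488
  σ(Q2,Q3) = 0.228 × 1.581 × 1.226 = 0.4419
σ²_T = Σσ²ᵢ + 2·Σσ_ij = 4.7930 + 2 × 1.1983 = 7.1896
α = (3/2)·(1 − 4.7930/7.1896) = 0.500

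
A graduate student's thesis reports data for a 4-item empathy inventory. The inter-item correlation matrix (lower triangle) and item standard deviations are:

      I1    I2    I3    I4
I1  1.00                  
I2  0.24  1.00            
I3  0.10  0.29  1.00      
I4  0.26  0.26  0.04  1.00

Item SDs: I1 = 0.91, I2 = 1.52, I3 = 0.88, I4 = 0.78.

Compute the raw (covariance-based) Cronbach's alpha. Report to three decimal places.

Σσ²ᵢ = 0.91² + 1.52² + 0.88² + 0.78² = 4.5213
Covariances σ_ij = r_ij · s_i · s_j:
  σ(I1,I2) = 0.24 × 0.91 × 1.52 = 0.3320
  σ(I1,I3) = 0.10 × 0.91 × 0.88 = 0.0801
  σ(I1,I4) = 0.26 × 0.91 × 0.78 = 0.1845
  σ(I2,I3) = 0.29 × 1.52 × 0.88 = 0.3879
  σ(I2,I4) = 0.26 × 1.52 × 0.78 = 0.3083
  σ(I3,I4) = 0.04 × 0.88 × 0.78 = 0.0275
σ²_T = Σσ²ᵢ + 2·Σσ_ij = 4.5213 + 2 × 1.3203 = 7.1619
α = (4/3)·(1 − 4.5213/7.1619) = 0.492

α = 0.492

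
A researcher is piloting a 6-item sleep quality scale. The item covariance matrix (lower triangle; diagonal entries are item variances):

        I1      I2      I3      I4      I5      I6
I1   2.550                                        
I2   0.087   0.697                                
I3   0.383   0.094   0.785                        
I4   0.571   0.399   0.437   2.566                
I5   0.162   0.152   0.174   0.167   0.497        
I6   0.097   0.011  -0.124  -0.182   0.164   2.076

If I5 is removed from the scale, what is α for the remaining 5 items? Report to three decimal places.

Remaining items: I1, I2, I3, I4, I6 (k = 5).
Σσ²ᵢ = 2.550 + 0.697 + 0.785 + 2.566 + 2.076 = 8.674
σ²_T = 8.674 + 2 × 1.773 = 12.220
α (item deleted) = (5/4)·(1 − 8.674/12.220) = 0.363

α = 0.363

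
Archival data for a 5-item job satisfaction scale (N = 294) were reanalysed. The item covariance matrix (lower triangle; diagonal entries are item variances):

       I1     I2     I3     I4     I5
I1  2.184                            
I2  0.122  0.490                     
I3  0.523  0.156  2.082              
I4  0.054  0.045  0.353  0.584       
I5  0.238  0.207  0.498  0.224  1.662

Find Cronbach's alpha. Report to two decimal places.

Cronbach's alpha = 0.51

Σσᵢ² = 2.184 + 0.490 + 2.082 + 0.584 + 1.662 = 7.002
Sum of the distinct covariances = 2.420
σ²_total = 7.002 + 2 × 2.420 = 11.842
α = (k/(k−1))·(1 − Σσᵢ²/σ²_total) = (5/4)·(1 − 7.002/11.842) = 0.51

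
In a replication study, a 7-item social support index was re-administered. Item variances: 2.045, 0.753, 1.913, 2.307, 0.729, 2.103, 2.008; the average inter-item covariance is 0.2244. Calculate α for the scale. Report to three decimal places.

Σσ²ᵢ = 2.045 + 0.753 + 1.913 + 2.307 + 0.729 + 2.103 + 2.008 = 11.858
Sum of the 21 distinct covariances = 21 × 0.2244 = 4.7124
σ²_total = Σσ²ᵢ + 2·Σcov = 11.858 + 2 × 4.7124 = 21.2828
α = (7/6)·(1 − 11.858/21.2828) = 0.517

α = 0.517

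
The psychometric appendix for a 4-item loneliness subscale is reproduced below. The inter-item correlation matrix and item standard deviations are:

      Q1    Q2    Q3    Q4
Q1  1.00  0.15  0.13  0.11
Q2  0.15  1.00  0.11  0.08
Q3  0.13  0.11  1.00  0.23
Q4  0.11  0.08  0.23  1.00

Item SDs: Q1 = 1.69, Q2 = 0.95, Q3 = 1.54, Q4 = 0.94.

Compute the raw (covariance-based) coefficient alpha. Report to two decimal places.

Σσ²ᵢ = 1.69² + 0.95² + 1.54² + 0.94² = 7.0138
Covariances σ_ij = r_ij · s_i · s_j:
  σ(Q1,Q2) = 0.15 × 1.69 × 0.95 = 0.2408
  σ(Q1,Q3) = 0.13 × 1.69 × 1.54 = 0.3383
  σ(Q1,Q4) = 0.11 × 1.69 × 0.94 = 0.1747
  σ(Q2,Q3) = 0.11 × 0.95 × 1.54 = 0.1609
  σ(Q2,Q4) = 0.08 × 0.95 × 0.94 = 0.0714
  σ(Q3,Q4) = 0.23 × 1.54 × 0.94 = 0.3329
σ²_T = Σσ²ᵢ + 2·Σσ_ij = 7.0138 + 2 × 1.3190 = 9.6518
α = (4/3)·(1 − 7.0138/9.6518) = 0.36

α = 0.36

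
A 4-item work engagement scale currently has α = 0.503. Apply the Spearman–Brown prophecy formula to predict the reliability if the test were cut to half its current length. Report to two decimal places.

predicted reliability = 0.34

Length factor m = 1/2
α' = m·α / (1 − (1−m)·α)
   = 1/2 × 0.503 / (1 − (1 − 1/2) × 0.503)
   = 0.2515 / 0.7485 = 0.34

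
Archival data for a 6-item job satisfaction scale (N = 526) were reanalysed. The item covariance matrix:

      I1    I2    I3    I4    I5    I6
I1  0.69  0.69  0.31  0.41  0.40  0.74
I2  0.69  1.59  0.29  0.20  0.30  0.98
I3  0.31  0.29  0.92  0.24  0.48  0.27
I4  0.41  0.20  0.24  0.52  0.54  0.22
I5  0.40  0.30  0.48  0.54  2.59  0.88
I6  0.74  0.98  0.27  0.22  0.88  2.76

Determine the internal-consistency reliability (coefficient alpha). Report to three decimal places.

Σσᵢ² = 0.69 + 1.59 + 0.92 + 0.52 + 2.59 + 2.76 = 9.07
Σ_{i<j} σ_ij = 6.95
σ²_T = 9.07 + 2 × 6.95 = 22.97
α = (k/(k−1))·(1 − Σσᵢ²/σ²_T) = (6/5)·(1 − 9.07/22.97) = 0.726

coefficient alpha = 0.726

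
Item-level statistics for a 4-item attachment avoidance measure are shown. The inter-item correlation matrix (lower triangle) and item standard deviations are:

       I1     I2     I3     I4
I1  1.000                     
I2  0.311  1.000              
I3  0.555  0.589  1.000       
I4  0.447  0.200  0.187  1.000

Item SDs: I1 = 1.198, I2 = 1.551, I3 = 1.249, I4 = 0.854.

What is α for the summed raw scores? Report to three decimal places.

α = 0.708

Σσ²ᵢ = 1.198² + 1.551² + 1.249² + 0.854² = 6.1301
Covariances σ_ij = r_ij · s_i · s_j:
  σ(I1,I2) = 0.311 × 1.198 × 1.551 = 0.5779
  σ(I1,I3) = 0.555 × 1.198 × 1.249 = 0.8304
  σ(I1,I4) = 0.447 × 1.198 × 0.854 = 0.4573
  σ(I2,I3) = 0.589 × 1.551 × 1.249 = 1.1410
  σ(I2,I4) = 0.200 × 1.551 × 0.854 = 0.2649
  σ(I3,I4) = 0.187 × 1.249 × 0.854 = 0.1995
σ²_T = Σσ²ᵢ + 2·Σσ_ij = 6.1301 + 2 × 3.4710 = 13.0721
α = (4/3)·(1 − 6.1301/13.0721) = 0.708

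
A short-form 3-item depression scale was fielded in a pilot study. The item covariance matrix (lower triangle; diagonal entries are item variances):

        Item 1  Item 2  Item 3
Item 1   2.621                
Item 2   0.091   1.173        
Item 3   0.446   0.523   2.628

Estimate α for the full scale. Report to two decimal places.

Σσᵢ² = 2.621 + 1.173 + 2.628 = 6.422
Σ_{i<j} σ_ij = 1.060
σ²_T = 6.422 + 2 × 1.060 = 8.542
α = (k/(k−1))·(1 − Σσᵢ²/σ²_T) = (3/2)·(1 − 6.422/8.542) = 0.37

α = 0.37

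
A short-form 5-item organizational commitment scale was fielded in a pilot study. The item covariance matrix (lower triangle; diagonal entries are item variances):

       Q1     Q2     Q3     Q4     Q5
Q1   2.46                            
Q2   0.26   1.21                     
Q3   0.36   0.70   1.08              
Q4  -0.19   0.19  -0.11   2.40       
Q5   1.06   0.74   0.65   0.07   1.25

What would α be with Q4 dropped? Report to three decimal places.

Remaining items: Q1, Q2, Q3, Q5 (k = 4).
Σσᵢ² = 2.46 + 1.21 + 1.08 + 1.25 = 6.00
σ²_T = 6.00 + 2 × 3.77 = 13.54
α (item deleted) = (4/3)·(1 − 6.00/13.54) = 0.742

α = 0.742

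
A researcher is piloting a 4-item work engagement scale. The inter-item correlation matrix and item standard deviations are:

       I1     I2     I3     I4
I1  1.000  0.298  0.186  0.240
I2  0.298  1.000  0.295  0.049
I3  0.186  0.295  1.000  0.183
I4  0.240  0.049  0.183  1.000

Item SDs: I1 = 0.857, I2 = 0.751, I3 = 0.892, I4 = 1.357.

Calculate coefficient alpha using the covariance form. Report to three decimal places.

coefficient alpha = 0.473

Σσ²ᵢ = 0.857² + 0.751² + 0.892² + 1.357² = 3.9356
Covariances σ_ij = r_ij · s_i · s_j:
  σ(I1,I2) = 0.298 × 0.857 × 0.751 = 0.1918
  σ(I1,I3) = 0.186 × 0.857 × 0.892 = 0.1422
  σ(I1,I4) = 0.240 × 0.857 × 1.357 = 0.2791
  σ(I2,I3) = 0.295 × 0.751 × 0.892 = 0.1976
  σ(I2,I4) = 0.049 × 0.751 × 1.357 = 0.0499
  σ(I3,I4) = 0.183 × 0.892 × 1.357 = 0.2215
σ²_T = Σσ²ᵢ + 2·Σσ_ij = 3.9356 + 2 × 1.0821 = 6.0998
α = (4/3)·(1 − 3.9356/6.0998) = 0.473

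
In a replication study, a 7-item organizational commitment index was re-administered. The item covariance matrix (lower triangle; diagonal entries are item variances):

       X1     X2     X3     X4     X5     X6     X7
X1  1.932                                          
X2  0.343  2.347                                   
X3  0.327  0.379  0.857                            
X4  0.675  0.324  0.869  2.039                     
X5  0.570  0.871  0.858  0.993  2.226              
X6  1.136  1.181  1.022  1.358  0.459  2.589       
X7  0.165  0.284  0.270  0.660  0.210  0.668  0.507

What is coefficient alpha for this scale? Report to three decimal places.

α = 0.800

Σσ²ᵢ = 1.932 + 2.347 + 0.857 + 2.039 + 2.226 + 2.589 + 0.507 = 12.497
Σ_{i<j} σ_ij = 13.622
σ²_T = 12.497 + 2 × 13.622 = 39.741
α = (k/(k−1))·(1 − Σσ²ᵢ/σ²_T) = (7/6)·(1 − 12.497/39.741) = 0.800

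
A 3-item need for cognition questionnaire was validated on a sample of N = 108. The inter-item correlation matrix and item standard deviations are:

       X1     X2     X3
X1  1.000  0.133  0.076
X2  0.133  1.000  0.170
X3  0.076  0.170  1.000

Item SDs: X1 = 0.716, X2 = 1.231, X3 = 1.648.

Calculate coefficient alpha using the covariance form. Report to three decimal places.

Σσ²ᵢ = 0.716² + 1.231² + 1.648² = 4.7439
Covariances σ_ij = r_ij · s_i · s_j:
  σ(X1,X2) = 0.133 × 0.716 × 1.231 = 0.1172
  σ(X1,X3) = 0.076 × 0.716 × 1.648 = 0.0897
  σ(X2,X3) = 0.170 × 1.231 × 1.648 = 0.3449
σ²_T = Σσ²ᵢ + 2·Σσ_ij = 4.7439 + 2 × 0.5518 = 5.8475
α = (3/2)·(1 − 4.7439/5.8475) = 0.283

α = 0.283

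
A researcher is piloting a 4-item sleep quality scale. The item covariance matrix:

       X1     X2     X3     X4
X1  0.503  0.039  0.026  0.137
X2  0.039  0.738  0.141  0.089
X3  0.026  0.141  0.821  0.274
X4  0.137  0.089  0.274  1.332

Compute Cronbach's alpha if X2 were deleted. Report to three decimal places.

α = 0.371

Remaining items: X1, X3, X4 (k = 3).
ΣVar(i) = 0.503 + 0.821 + 1.332 = 2.656
σ²_total = 2.656 + 2 × 0.437 = 3.530
α (item deleted) = (3/2)·(1 − 2.656/3.530) = 0.371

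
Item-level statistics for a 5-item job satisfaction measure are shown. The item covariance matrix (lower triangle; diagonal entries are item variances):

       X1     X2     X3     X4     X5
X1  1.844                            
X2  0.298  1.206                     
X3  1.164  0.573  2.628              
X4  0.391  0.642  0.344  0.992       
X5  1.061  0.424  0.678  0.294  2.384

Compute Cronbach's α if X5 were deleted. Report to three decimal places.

Remaining items: X1, X2, X3, X4 (k = 4).
Σσ²ᵢ = 1.844 + 1.206 + 2.628 + 0.992 = 6.670
total variance = 6.670 + 2 × 3.412 = 13.494
α (item deleted) = (4/3)·(1 − 6.670/13.494) = 0.674

α = 0.674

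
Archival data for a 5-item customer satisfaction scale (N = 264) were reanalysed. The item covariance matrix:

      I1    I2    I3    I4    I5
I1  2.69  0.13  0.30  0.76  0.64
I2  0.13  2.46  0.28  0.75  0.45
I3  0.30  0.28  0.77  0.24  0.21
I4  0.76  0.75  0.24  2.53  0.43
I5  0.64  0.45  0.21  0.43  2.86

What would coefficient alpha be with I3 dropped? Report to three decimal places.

coefficient alpha = 0.500

Remaining items: I1, I2, I4, I5 (k = 4).
Σσ²ᵢ = 2.69 + 2.46 + 2.53 + 2.86 = 10.54
σ²_total = 10.54 + 2 × 3.16 = 16.86
α (item deleted) = (4/3)·(1 − 10.54/16.86) = 0.500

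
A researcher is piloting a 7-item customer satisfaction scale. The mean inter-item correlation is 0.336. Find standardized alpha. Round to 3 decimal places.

Standardized α = k·r̄ / (1 + (k−1)·r̄) = 7 × 0.336 / (1 + 6 × 0.336)
  = 2.3520 / 3.0160 = 0.780

α = 0.780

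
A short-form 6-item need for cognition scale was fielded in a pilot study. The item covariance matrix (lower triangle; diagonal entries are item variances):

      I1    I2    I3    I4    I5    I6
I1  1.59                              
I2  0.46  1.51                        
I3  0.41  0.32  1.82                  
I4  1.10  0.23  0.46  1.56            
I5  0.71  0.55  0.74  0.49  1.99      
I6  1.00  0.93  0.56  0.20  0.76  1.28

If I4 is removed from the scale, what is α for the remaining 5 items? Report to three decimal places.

α = 0.764

Remaining items: I1, I2, I3, I5, I6 (k = 5).
Σσᵢ² = 1.59 + 1.51 + 1.82 + 1.99 + 1.28 = 8.19
total variance = 8.19 + 2 × 6.44 = 21.07
α (item deleted) = (5/4)·(1 − 8.19/21.07) = 0.764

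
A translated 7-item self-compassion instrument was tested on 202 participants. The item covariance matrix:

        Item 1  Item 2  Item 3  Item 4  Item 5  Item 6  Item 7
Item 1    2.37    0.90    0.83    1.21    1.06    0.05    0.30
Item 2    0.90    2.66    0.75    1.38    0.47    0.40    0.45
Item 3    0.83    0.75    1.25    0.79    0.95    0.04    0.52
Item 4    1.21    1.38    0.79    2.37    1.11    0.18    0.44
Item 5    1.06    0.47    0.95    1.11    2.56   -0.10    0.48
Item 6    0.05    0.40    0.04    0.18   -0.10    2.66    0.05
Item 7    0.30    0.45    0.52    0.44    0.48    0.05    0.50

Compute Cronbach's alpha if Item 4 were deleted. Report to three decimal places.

Cronbach's alpha = 0.652

Remaining items: Item 1, Item 2, Item 3, Item 5, Item 6, Item 7 (k = 6).
ΣVar(i) = 2.37 + 2.66 + 1.25 + 2.56 + 2.66 + 0.50 = 12.00
total variance = 12.00 + 2 × 7.15 = 26.30
α (item deleted) = (6/5)·(1 − 12.00/26.30) = 0.652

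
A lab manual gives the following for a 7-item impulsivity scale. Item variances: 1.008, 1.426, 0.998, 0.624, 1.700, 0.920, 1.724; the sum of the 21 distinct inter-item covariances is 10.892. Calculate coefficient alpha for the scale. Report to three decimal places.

coefficient alpha = 0.842

Σσᵢ² = 1.008 + 1.426 + 0.998 + 0.624 + 1.700 + 0.920 + 1.724 = 8.400
Sum of distinct covariances = 10.892
σ²_T = Σσᵢ² + 2·Σcov = 8.400 + 2 × 10.892 = 30.184
α = (7/6)·(1 − 8.400/30.184) = 0.842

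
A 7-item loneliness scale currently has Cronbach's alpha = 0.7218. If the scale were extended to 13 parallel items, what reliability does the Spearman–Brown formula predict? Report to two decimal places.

predicted reliability = 0.83

Length factor m = 13/7 = 1.8571
α' = m·α / (1 + (m−1)·α)
   = 13/7 × 0.7218 / (1 + (13/7 − 1) × 0.7218)
   = 1.3405 / 1.6187 = 0.83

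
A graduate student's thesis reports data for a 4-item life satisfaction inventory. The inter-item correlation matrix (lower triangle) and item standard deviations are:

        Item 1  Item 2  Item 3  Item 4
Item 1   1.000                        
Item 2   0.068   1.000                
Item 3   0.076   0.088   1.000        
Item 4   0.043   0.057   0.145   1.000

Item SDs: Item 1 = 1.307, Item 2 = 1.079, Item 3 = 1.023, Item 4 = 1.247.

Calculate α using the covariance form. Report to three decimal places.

Σσ²ᵢ = 1.307² + 1.079² + 1.023² + 1.247² = 5.4740
Covariances σ_ij = r_ij · s_i · s_j:
  σ(Item 1,Item 2) = 0.068 × 1.307 × 1.079 = 0.0959
  σ(Item 1,Item 3) = 0.076 × 1.307 × 1.023 = 0.1016
  σ(Item 1,Item 4) = 0.043 × 1.307 × 1.247 = 0.0701
  σ(Item 2,Item 3) = 0.088 × 1.079 × 1.023 = 0.0971
  σ(Item 2,Item 4) = 0.057 × 1.079 × 1.247 = 0.0767
  σ(Item 3,Item 4) = 0.145 × 1.023 × 1.247 = 0.1850
σ²_T = Σσ²ᵢ + 2·Σσ_ij = 5.4740 + 2 × 0.6264 = 6.7268
α = (4/3)·(1 − 5.4740/6.7268) = 0.248

α = 0.248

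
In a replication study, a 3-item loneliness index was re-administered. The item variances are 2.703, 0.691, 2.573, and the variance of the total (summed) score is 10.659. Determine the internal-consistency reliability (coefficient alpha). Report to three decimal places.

α = 0.660

Σσᵢ² = 2.703 + 0.691 + 2.573 = 5.967
α = (k/(k−1))·(1 − Σσᵢ²/σ²_T) = (3/2)·(1 − 5.967/10.659) = 0.660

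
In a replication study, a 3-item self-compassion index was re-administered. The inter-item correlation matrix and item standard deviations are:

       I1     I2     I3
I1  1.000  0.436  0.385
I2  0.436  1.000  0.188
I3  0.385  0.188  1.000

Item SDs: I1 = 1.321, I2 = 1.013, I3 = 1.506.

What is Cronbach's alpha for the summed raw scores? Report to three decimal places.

Cronbach's alpha = 0.591

Σσ²ᵢ = 1.321² + 1.013² + 1.506² = 5.0392
Covariances σ_ij = r_ij · s_i · s_j:
  σ(I1,I2) = 0.436 × 1.321 × 1.013 = 0.5834
  σ(I1,I3) = 0.385 × 1.321 × 1.506 = 0.7659
  σ(I2,I3) = 0.188 × 1.013 × 1.506 = 0.2868
σ²_T = Σσ²ᵢ + 2·Σσ_ij = 5.0392 + 2 × 1.6361 = 8.3114
α = (3/2)·(1 − 5.0392/8.3114) = 0.591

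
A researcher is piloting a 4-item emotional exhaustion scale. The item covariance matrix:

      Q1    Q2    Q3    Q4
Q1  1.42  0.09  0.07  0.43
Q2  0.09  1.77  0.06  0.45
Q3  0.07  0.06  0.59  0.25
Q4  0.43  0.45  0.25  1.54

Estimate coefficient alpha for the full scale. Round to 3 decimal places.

Σσᵢ² = 1.42 + 1.77 + 0.59 + 1.54 = 5.32
Sum of the distinct covariances = 1.35
total variance = 5.32 + 2 × 1.35 = 8.02
α = (k/(k−1))·(1 − Σσᵢ²/total variance) = (4/3)·(1 − 5.32/8.02) = 0.449

coefficient alpha = 0.449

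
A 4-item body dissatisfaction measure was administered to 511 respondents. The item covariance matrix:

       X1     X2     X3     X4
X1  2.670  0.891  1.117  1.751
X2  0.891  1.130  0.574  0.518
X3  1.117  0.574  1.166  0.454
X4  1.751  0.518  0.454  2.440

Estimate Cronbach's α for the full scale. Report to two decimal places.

Σσ²ᵢ = 2.670 + 1.130 + 1.166 + 2.440 = 7.406
Σ_{i<j} σ_ij = 5.305
σ²_total = 7.406 + 2 × 5.305 = 18.016
α = (k/(k−1))·(1 − Σσ²ᵢ/σ²_total) = (4/3)·(1 − 7.406/18.016) = 0.79

α = 0.79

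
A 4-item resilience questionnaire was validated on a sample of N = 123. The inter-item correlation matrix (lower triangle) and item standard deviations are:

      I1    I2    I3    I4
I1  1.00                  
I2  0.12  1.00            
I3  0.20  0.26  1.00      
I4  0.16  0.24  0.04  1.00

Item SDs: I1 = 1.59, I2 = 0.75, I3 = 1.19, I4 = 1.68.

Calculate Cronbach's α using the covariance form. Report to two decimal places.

Σσ²ᵢ = 1.59² + 0.75² + 1.19² + 1.68² = 7.3291
Covariances σ_ij = r_ij · s_i · s_j:
  σ(I1,I2) = 0.12 × 1.59 × 0.75 = 0.1431
  σ(I1,I3) = 0.20 × 1.59 × 1.19 = 0.3784
  σ(I1,I4) = 0.16 × 1.59 × 1.68 = 0.4274
  σ(I2,I3) = 0.26 × 0.75 × 1.19 = 0.2321
  σ(I2,I4) = 0.24 × 0.75 × 1.68 = 0.3024
  σ(I3,I4) = 0.04 × 1.19 × 1.68 = 0.0800
σ²_T = Σσ²ᵢ + 2·Σσ_ij = 7.3291 + 2 × 1.5634 = 10.4559
α = (4/3)·(1 − 7.3291/10.4559) = 0.40

Cronbach's α = 0.40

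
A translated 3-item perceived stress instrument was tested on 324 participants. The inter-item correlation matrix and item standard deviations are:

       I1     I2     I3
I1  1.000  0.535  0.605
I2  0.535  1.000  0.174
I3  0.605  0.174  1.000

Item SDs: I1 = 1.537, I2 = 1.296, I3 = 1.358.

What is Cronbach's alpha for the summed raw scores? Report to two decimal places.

Σσ²ᵢ = 1.537² + 1.296² + 1.358² = 5.8861
Covariances σ_ij = r_ij · s_i · s_j:
  σ(I1,I2) = 0.535 × 1.537 × 1.296 = 1.0657
  σ(I1,I3) = 0.605 × 1.537 × 1.358 = 1.2628
  σ(I2,I3) = 0.174 × 1.296 × 1.358 = 0.3062
σ²_T = Σσ²ᵢ + 2·Σσ_ij = 5.8861 + 2 × 2.6347 = 11.1555
α = (3/2)·(1 − 5.8861/11.1555) = 0.71

Cronbach's alpha = 0.71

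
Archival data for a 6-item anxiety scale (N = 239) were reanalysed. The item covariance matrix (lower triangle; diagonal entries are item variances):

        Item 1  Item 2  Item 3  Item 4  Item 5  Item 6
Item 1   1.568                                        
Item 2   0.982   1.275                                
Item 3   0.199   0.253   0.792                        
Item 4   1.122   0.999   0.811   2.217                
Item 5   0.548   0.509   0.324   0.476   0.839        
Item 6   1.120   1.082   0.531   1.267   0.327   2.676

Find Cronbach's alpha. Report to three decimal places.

sum of item variances = 1.568 + 1.275 + 0.792 + 2.217 + 0.839 + 2.676 = 9.367
Sum of off-diagonal covariances = 10.550
σ²_T = 9.367 + 2 × 10.550 = 30.467
α = (k/(k−1))·(1 − sum of item variances/σ²_T) = (6/5)·(1 − 9.367/30.467) = 0.831

Cronbach's alpha = 0.831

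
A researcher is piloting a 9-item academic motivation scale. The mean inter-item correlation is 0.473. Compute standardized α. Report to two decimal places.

Standardized α = k·r̄ / (1 + (k−1)·r̄) = 9 × 0.473 / (1 + 8 × 0.473)
  = 4.2570 / 4.7840 = 0.89

standardized α = 0.89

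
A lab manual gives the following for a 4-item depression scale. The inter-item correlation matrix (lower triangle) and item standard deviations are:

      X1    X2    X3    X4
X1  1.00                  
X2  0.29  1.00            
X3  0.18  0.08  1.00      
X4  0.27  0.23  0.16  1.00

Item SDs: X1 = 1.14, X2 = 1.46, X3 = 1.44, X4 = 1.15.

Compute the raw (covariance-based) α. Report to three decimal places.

α = 0.485

Σσ²ᵢ = 1.14² + 1.46² + 1.44² + 1.15² = 6.8273
Covariances σ_ij = r_ij · s_i · s_j:
  σ(X1,X2) = 0.29 × 1.14 × 1.46 = 0.4827
  σ(X1,X3) = 0.18 × 1.14 × 1.44 = 0.2955
  σ(X1,X4) = 0.27 × 1.14 × 1.15 = 0.3540
  σ(X2,X3) = 0.08 × 1.46 × 1.44 = 0.1682
  σ(X2,X4) = 0.23 × 1.46 × 1.15 = 0.3862
  σ(X3,X4) = 0.16 × 1.44 × 1.15 = 0.2650
σ²_T = Σσ²ᵢ + 2·Σσ_ij = 6.8273 + 2 × 1.9516 = 10.7305
α = (4/3)·(1 − 6.8273/10.7305) = 0.485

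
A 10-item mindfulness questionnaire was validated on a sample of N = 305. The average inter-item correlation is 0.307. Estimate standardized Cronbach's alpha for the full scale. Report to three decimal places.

Standardized α = k·r̄ / (1 + (k−1)·r̄) = 10 × 0.307 / (1 + 9 × 0.307)
  = 3.0700 / 3.7630 = 0.816

standardized Cronbach's alpha = 0.816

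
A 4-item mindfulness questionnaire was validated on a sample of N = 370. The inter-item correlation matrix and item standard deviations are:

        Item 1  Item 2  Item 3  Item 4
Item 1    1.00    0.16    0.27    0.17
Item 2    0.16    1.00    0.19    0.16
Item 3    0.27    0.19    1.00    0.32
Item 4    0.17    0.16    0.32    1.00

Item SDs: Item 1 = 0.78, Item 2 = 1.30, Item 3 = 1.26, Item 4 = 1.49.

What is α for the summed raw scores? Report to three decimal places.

Σσ²ᵢ = 0.78² + 1.30² + 1.26² + 1.49² = 6.1061
Covariances σ_ij = r_ij · s_i · s_j:
  σ(Item 1,Item 2) = 0.16 × 0.78 × 1.30 = 0.1622
  σ(Item 1,Item 3) = 0.27 × 0.78 × 1.26 = 0.2654
  σ(Item 1,Item 4) = 0.17 × 0.78 × 1.49 = 0.1976
  σ(Item 2,Item 3) = 0.19 × 1.30 × 1.26 = 0.3112
  σ(Item 2,Item 4) = 0.16 × 1.30 × 1.49 = 0.3099
  σ(Item 3,Item 4) = 0.32 × 1.26 × 1.49 = 0.6008
σ²_T = Σσ²ᵢ + 2·Σσ_ij = 6.1061 + 2 × 1.8471 = 9.8003
α = (4/3)·(1 − 6.1061/9.8003) = 0.503

α = 0.503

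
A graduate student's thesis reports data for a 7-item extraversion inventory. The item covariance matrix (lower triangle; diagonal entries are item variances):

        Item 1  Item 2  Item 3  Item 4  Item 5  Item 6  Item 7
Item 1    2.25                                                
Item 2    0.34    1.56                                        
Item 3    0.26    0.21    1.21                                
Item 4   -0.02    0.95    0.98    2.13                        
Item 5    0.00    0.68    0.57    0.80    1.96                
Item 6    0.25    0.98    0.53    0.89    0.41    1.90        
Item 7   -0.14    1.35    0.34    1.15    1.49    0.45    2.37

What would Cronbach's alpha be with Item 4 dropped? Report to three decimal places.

α = 0.694

Remaining items: Item 1, Item 2, Item 3, Item 5, Item 6, Item 7 (k = 6).
Σσᵢ² = 2.25 + 1.56 + 1.21 + 1.96 + 1.90 + 2.37 = 11.25
σ²_T = 11.25 + 2 × 7.72 = 26.69
α (item deleted) = (6/5)·(1 − 11.25/26.69) = 0.694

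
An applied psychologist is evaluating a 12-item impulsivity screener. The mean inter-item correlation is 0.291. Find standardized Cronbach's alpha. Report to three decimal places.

Standardized α = k·r̄ / (1 + (k−1)·r̄) = 12 × 0.291 / (1 + 11 × 0.291)
  = 3.4920 / 4.2010 = 0.831

α = 0.831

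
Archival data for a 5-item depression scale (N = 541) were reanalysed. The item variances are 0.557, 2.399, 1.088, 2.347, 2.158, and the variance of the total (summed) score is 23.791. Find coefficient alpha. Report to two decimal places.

ΣVar(i) = 0.557 + 2.399 + 1.088 + 2.347 + 2.158 = 8.549
α = (k/(k−1))·(1 − ΣVar(i)/Var(T)) = (5/4)·(1 − 8.549/23.791) = 0.80

coefficient alpha = 0.80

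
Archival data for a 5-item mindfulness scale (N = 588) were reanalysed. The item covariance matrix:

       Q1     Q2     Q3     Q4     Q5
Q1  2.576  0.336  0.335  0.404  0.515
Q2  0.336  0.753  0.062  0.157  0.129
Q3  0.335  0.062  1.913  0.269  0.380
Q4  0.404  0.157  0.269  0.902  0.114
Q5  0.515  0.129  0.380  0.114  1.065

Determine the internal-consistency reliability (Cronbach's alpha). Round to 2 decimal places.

α = 0.54

Σσᵢ² = 2.576 + 0.753 + 1.913 + 0.902 + 1.065 = 7.209
Σ_{i<j} σ_ij = 2.701
total variance = 7.209 + 2 × 2.701 = 12.611
α = (k/(k−1))·(1 − Σσᵢ²/total variance) = (5/4)·(1 − 7.209/12.611) = 0.54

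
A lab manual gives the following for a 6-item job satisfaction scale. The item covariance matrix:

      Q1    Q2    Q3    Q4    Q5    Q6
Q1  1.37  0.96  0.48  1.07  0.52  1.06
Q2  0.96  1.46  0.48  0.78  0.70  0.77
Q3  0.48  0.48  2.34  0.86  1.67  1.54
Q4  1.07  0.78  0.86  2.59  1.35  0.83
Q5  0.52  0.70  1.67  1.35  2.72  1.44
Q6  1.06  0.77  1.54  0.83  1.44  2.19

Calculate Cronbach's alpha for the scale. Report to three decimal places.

Σσᵢ² = 1.37 + 1.46 + 2.34 + 2.59 + 2.72 + 2.19 = 12.67
Σ_{i<j} σ_ij = 14.51
Var(T) = 12.67 + 2 × 14.51 = 41.69
α = (k/(k−1))·(1 − Σσᵢ²/Var(T)) = (6/5)·(1 − 12.67/41.69) = 0.835

Cronbach's alpha = 0.835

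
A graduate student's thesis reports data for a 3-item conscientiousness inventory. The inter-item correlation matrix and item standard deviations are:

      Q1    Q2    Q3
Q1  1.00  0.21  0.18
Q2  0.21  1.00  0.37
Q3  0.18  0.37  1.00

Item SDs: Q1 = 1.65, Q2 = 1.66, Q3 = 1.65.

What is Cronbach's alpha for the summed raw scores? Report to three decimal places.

α = 0.505

Σσ²ᵢ = 1.65² + 1.66² + 1.65² = 8.2006
Covariances σ_ij = r_ij · s_i · s_j:
  σ(Q1,Q2) = 0.21 × 1.65 × 1.66 = 0.5752
  σ(Q1,Q3) = 0.18 × 1.65 × 1.65 = 0.4900
  σ(Q2,Q3) = 0.37 × 1.66 × 1.65 = 1.0134
σ²_T = Σσ²ᵢ + 2·Σσ_ij = 8.2006 + 2 × 2.0786 = 12.3578
α = (3/2)·(1 − 8.2006/12.3578) = 0.505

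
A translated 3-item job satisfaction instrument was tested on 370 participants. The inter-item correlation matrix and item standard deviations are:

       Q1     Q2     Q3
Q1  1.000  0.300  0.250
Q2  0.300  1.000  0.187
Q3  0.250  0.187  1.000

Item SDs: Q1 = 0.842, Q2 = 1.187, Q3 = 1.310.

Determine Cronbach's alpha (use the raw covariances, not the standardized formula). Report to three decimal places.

Σσ²ᵢ = 0.842² + 1.187² + 1.310² = 3.8340
Covariances σ_ij = r_ij · s_i · s_j:
  σ(Q1,Q2) = 0.300 × 0.842 × 1.187 = 0.2998
  σ(Q1,Q3) = 0.250 × 0.842 × 1.310 = 0.2758
  σ(Q2,Q3) = 0.187 × 1.187 × 1.310 = 0.2908
σ²_T = Σσ²ᵢ + 2·Σσ_ij = 3.8340 + 2 × 0.8664 = 5.5668
α = (3/2)·(1 − 3.8340/5.5668) = 0.467

α = 0.467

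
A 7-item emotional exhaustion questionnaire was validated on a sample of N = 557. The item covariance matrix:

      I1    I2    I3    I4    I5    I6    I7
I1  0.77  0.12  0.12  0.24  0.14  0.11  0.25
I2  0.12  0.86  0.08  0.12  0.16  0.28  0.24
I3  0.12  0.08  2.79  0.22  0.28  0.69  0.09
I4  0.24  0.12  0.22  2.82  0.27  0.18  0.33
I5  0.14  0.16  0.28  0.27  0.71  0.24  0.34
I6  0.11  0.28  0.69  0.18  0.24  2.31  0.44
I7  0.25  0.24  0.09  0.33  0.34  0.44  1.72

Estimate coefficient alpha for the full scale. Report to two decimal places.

coefficient alpha = 0.53

ΣVar(i) = 0.77 + 0.86 + 2.79 + 2.82 + 0.71 + 2.31 + 1.72 = 11.98
Sum of the distinct covariances = 4.94
σ²_total = 11.98 + 2 × 4.94 = 21.86
α = (k/(k−1))·(1 − ΣVar(i)/σ²_total) = (7/6)·(1 − 11.98/21.86) = 0.53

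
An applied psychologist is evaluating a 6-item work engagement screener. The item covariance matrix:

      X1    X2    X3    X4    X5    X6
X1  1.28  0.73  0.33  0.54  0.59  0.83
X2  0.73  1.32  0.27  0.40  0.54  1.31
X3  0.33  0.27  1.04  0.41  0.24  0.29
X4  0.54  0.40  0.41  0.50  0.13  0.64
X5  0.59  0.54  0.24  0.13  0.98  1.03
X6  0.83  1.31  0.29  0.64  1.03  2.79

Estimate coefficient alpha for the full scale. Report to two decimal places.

sum of item variances = 1.28 + 1.32 + 1.04 + 0.50 + 0.98 + 2.79 = 7.91
Σ_{i<j} σ_ij = 8.28
Var(T) = 7.91 + 2 × 8.28 = 24.47
α = (k/(k−1))·(1 − sum of item variances/Var(T)) = (6/5)·(1 − 7.91/24.47) = 0.81

coefficient alpha = 0.81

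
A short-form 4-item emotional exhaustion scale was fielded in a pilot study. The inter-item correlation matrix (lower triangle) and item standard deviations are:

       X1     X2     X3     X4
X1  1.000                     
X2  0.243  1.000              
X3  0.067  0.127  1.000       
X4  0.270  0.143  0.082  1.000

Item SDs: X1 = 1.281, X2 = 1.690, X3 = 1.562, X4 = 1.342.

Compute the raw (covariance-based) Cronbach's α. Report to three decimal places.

Σσ²ᵢ = 1.281² + 1.690² + 1.562² + 1.342² = 8.7379
Covariances σ_ij = r_ij · s_i · s_j:
  σ(X1,X2) = 0.243 × 1.281 × 1.690 = 0.5261
  σ(X1,X3) = 0.067 × 1.281 × 1.562 = 0.1341
  σ(X1,X4) = 0.270 × 1.281 × 1.342 = 0.4642
  σ(X2,X3) = 0.127 × 1.690 × 1.562 = 0.3353
  σ(X2,X4) = 0.143 × 1.690 × 1.342 = 0.3243
  σ(X3,X4) = 0.082 × 1.562 × 1.342 = 0.1719
σ²_T = Σσ²ᵢ + 2·Σσ_ij = 8.7379 + 2 × 1.9559 = 12.6497
α = (4/3)·(1 − 8.7379/12.6497) = 0.412

α = 0.412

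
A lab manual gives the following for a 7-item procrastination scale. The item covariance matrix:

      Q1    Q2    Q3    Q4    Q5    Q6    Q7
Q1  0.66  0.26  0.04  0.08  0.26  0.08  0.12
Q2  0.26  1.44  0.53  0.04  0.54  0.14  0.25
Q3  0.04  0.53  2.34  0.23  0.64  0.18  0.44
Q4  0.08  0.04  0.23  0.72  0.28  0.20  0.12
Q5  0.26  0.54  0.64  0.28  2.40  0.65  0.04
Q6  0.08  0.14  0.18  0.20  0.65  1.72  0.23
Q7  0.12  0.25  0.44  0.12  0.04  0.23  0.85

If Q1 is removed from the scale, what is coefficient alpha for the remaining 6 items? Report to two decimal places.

Remaining items: Q2, Q3, Q4, Q5, Q6, Q7 (k = 6).
Σσ²ᵢ = 1.44 + 2.34 + 0.72 + 2.40 + 1.72 + 0.85 = 9.47
σ²_total = 9.47 + 2 × 4.51 = 18.49
α (item deleted) = (6/5)·(1 − 9.47/18.49) = 0.59

α = 0.59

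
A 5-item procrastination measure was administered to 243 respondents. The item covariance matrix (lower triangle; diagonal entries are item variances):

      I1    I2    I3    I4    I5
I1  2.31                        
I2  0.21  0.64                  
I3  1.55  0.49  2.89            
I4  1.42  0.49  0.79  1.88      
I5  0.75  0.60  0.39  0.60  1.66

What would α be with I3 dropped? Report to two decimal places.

Remaining items: I1, I2, I4, I5 (k = 4).
Σσ²ᵢ = 2.31 + 0.64 + 1.88 + 1.66 = 6.49
total variance = 6.49 + 2 × 4.07 = 14.63
α (item deleted) = (4/3)·(1 − 6.49/14.63) = 0.74

α = 0.74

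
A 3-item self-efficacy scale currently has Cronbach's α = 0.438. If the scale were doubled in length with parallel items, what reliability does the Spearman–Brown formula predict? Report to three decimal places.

Length factor m = 2
α' = m·α / (1 + (m−1)·α)
   = 2 × 0.438 / (1 + (2 − 1) × 0.438)
   = 0.8760 / 1.4380 = 0.609

predicted reliability = 0.609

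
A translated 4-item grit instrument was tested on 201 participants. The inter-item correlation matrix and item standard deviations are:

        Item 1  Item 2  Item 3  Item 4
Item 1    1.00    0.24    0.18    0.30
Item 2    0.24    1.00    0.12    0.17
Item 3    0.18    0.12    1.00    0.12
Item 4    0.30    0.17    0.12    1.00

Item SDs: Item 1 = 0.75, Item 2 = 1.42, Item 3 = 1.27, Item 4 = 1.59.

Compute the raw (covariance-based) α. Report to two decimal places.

α = 0.44

Σσ²ᵢ = 0.75² + 1.42² + 1.27² + 1.59² = 6.7199
Covariances σ_ij = r_ij · s_i · s_j:
  σ(Item 1,Item 2) = 0.24 × 0.75 × 1.42 = 0.2556
  σ(Item 1,Item 3) = 0.18 × 0.75 × 1.27 = 0.1715
  σ(Item 1,Item 4) = 0.30 × 0.75 × 1.59 = 0.3577
  σ(Item 2,Item 3) = 0.12 × 1.42 × 1.27 = 0.2164
  σ(Item 2,Item 4) = 0.17 × 1.42 × 1.59 = 0.3838
  σ(Item 3,Item 4) = 0.12 × 1.27 × 1.59 = 0.2423
σ²_T = Σσ²ᵢ + 2·Σσ_ij = 6.7199 + 2 × 1.6273 = 9.9745
α = (4/3)·(1 − 6.7199/9.9745) = 0.44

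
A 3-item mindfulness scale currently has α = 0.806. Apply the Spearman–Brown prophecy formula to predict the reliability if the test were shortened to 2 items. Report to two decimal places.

predicted reliability = 0.73

Length factor m = 2/3 = 0.6667
α' = m·α / (1 − (1−m)·α)
   = 2/3 × 0.806 / (1 − (1 − 2/3) × 0.806)
   = 0.5373 / 0.7313 = 0.73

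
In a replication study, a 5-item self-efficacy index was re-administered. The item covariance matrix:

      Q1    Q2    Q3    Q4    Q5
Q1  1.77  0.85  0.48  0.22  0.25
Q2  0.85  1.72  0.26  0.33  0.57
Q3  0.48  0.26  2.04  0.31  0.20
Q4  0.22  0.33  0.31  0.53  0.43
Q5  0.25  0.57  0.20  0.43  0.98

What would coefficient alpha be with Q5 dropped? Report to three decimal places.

coefficient alpha = 0.596

Remaining items: Q1, Q2, Q3, Q4 (k = 4).
Σσᵢ² = 1.77 + 1.72 + 2.04 + 0.53 = 6.06
σ²_T = 6.06 + 2 × 2.45 = 10.96
α (item deleted) = (4/3)·(1 − 6.06/10.96) = 0.596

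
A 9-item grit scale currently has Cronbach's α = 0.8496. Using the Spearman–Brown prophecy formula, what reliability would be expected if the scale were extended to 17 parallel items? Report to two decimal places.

predicted reliability = 0.91

Length factor m = 17/9 = 1.8889
α' = m·α / (1 + (m−1)·α)
   = 17/9 × 0.8496 / (1 + (17/9 − 1) × 0.8496)
   = 1.6048 / 1.7552 = 0.91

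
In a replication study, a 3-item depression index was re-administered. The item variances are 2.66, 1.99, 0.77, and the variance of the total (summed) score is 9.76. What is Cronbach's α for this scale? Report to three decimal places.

sum of item variances = 2.66 + 1.99 + 0.77 = 5.42
α = (k/(k−1))·(1 − sum of item variances/σ²_T) = (3/2)·(1 − 5.42/9.76) = 0.667

α = 0.667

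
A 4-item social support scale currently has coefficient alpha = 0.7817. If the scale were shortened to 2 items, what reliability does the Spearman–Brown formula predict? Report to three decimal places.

Length factor m = 2/4 = 0.5000
α' = m·α / (1 − (1−m)·α)
   = 2/4 × 0.7817 / (1 − (1 − 2/4) × 0.7817)
   = 0.3908 / 0.6092 = 0.642

predicted reliability = 0.642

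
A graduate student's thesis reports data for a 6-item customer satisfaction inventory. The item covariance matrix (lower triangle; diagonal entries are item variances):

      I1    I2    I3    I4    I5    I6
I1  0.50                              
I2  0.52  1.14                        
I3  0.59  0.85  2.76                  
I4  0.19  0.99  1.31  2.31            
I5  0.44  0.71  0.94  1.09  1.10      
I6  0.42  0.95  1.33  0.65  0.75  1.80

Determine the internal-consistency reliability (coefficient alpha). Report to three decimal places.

ΣVar(i) = 0.50 + 1.14 + 2.76 + 2.31 + 1.10 + 1.80 = 9.61
Sum of off-diagonal covariances = 11.73
Var(T) = 9.61 + 2 × 11.73 = 33.07
α = (k/(k−1))·(1 − ΣVar(i)/Var(T)) = (6/5)·(1 − 9.61/33.07) = 0.851

α = 0.851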